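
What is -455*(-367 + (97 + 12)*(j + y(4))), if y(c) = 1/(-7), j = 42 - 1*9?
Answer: -1462565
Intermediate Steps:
j = 33 (j = 42 - 9 = 33)
y(c) = -⅐
-455*(-367 + (97 + 12)*(j + y(4))) = -455*(-367 + (97 + 12)*(33 - ⅐)) = -455*(-367 + 109*(230/7)) = -455*(-367 + 25070/7) = -455*22501/7 = -1462565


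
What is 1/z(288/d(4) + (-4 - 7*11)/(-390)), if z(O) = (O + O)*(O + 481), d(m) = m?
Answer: 8450/675084879 ≈ 1.2517e-5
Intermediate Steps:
z(O) = 2*O*(481 + O) (z(O) = (2*O)*(481 + O) = 2*O*(481 + O))
1/z(288/d(4) + (-4 - 7*11)/(-390)) = 1/(2*(288/4 + (-4 - 7*11)/(-390))*(481 + (288/4 + (-4 - 7*11)/(-390)))) = 1/(2*(288*(¼) + (-4 - 77)*(-1/390))*(481 + (288*(¼) + (-4 - 77)*(-1/390)))) = 1/(2*(72 - 81*(-1/390))*(481 + (72 - 81*(-1/390)))) = 1/(2*(72 + 27/130)*(481 + (72 + 27/130))) = 1/(2*(9387/130)*(481 + 9387/130)) = 1/(2*(9387/130)*(71917/130)) = 1/(675084879/8450) = 8450/675084879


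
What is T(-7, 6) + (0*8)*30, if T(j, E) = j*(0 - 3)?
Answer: 21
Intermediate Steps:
T(j, E) = -3*j (T(j, E) = j*(-3) = -3*j)
T(-7, 6) + (0*8)*30 = -3*(-7) + (0*8)*30 = 21 + 0*30 = 21 + 0 = 21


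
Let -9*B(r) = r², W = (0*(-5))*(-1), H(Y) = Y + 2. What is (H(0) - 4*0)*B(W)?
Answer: 0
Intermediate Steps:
H(Y) = 2 + Y
W = 0 (W = 0*(-1) = 0)
B(r) = -r²/9
(H(0) - 4*0)*B(W) = ((2 + 0) - 4*0)*(-⅑*0²) = (2 + 0)*(-⅑*0) = 2*0 = 0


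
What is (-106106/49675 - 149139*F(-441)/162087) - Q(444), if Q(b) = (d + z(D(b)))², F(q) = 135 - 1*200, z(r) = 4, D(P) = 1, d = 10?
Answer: -371258290899/2683890575 ≈ -138.33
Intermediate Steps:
F(q) = -65 (F(q) = 135 - 200 = -65)
Q(b) = 196 (Q(b) = (10 + 4)² = 14² = 196)
(-106106/49675 - 149139*F(-441)/162087) - Q(444) = (-106106/49675 - 149139/(162087/(-65))) - 1*196 = (-106106*1/49675 - 149139/(162087*(-1/65))) - 196 = (-106106/49675 - 149139/(-162087/65)) - 196 = (-106106/49675 - 149139*(-65/162087)) - 196 = (-106106/49675 + 3231345/54029) - 196 = 154784261801/2683890575 - 196 = -371258290899/2683890575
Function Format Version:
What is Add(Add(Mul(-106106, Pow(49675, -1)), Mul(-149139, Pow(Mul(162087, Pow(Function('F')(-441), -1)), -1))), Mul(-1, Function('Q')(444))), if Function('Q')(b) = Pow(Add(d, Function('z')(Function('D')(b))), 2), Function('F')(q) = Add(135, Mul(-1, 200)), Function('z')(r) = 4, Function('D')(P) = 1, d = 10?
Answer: Rational(-371258290899, 2683890575) ≈ -138.33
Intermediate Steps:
Function('F')(q) = -65 (Function('F')(q) = Add(135, -200) = -65)
Function('Q')(b) = 196 (Function('Q')(b) = Pow(Add(10, 4), 2) = Pow(14, 2) = 196)
Add(Add(Mul(-106106, Pow(49675, -1)), Mul(-149139, Pow(Mul(162087, Pow(Function('F')(-441), -1)), -1))), Mul(-1, Function('Q')(444))) = Add(Add(Mul(-106106, Pow(49675, -1)), Mul(-149139, Pow(Mul(162087, Pow(-65, -1)), -1))), Mul(-1, 196)) = Add(Add(Mul(-106106, Rational(1, 49675)), Mul(-149139, Pow(Mul(162087, Rational(-1, 65)), -1))), -196) = Add(Add(Rational(-106106, 49675), Mul(-149139, Pow(Rational(-162087, 65), -1))), -196) = Add(Add(Rational(-106106, 49675), Mul(-149139, Rational(-65, 162087))), -196) = Add(Add(Rational(-106106, 49675), Rational(3231345, 54029)), -196) = Add(Rational(154784261801, 2683890575), -196) = Rational(-371258290899, 2683890575)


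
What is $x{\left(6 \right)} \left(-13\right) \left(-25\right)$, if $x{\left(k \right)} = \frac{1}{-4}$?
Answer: $- \frac{325}{4} \approx -81.25$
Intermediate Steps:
$x{\left(k \right)} = - \frac{1}{4}$
$x{\left(6 \right)} \left(-13\right) \left(-25\right) = \left(- \frac{1}{4}\right) \left(-13\right) \left(-25\right) = \frac{13}{4} \left(-25\right) = - \frac{325}{4}$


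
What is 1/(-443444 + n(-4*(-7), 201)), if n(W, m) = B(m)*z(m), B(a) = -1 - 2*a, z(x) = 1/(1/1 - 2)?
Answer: -1/443041 ≈ -2.2571e-6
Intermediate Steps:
z(x) = -1 (z(x) = 1/(1 - 2) = 1/(-1) = -1)
n(W, m) = 1 + 2*m (n(W, m) = (-1 - 2*m)*(-1) = 1 + 2*m)
1/(-443444 + n(-4*(-7), 201)) = 1/(-443444 + (1 + 2*201)) = 1/(-443444 + (1 + 402)) = 1/(-443444 + 403) = 1/(-443041) = -1/443041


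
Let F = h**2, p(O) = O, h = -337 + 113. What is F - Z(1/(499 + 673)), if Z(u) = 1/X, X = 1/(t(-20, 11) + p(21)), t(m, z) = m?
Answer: 50175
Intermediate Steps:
h = -224
F = 50176 (F = (-224)**2 = 50176)
X = 1 (X = 1/(-20 + 21) = 1/1 = 1)
Z(u) = 1 (Z(u) = 1/1 = 1)
F - Z(1/(499 + 673)) = 50176 - 1*1 = 50176 - 1 = 50175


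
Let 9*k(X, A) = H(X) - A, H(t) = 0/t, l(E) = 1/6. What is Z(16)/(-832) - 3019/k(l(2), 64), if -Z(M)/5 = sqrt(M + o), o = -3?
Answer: 27171/64 + 5*sqrt(13)/832 ≈ 424.57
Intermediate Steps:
l(E) = 1/6
H(t) = 0
k(X, A) = -A/9 (k(X, A) = (0 - A)/9 = (-A)/9 = -A/9)
Z(M) = -5*sqrt(-3 + M) (Z(M) = -5*sqrt(M - 3) = -5*sqrt(-3 + M))
Z(16)/(-832) - 3019/k(l(2), 64) = -5*sqrt(-3 + 16)/(-832) - 3019/((-1/9*64)) = -5*sqrt(13)*(-1/832) - 3019/(-64/9) = 5*sqrt(13)/832 - 3019*(-9/64) = 5*sqrt(13)/832 + 27171/64 = 27171/64 + 5*sqrt(13)/832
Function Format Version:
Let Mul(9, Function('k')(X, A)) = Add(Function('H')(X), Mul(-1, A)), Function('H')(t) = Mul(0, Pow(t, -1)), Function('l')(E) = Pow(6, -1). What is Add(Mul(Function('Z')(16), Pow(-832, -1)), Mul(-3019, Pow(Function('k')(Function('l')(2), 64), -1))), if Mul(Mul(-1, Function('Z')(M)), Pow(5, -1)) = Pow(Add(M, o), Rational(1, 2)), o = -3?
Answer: Add(Rational(27171, 64), Mul(Rational(5, 832), Pow(13, Rational(1, 2)))) ≈ 424.57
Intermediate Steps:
Function('l')(E) = Rational(1, 6)
Function('H')(t) = 0
Function('k')(X, A) = Mul(Rational(-1, 9), A) (Function('k')(X, A) = Mul(Rational(1, 9), Add(0, Mul(-1, A))) = Mul(Rational(1, 9), Mul(-1, A)) = Mul(Rational(-1, 9), A))
Function('Z')(M) = Mul(-5, Pow(Add(-3, M), Rational(1, 2))) (Function('Z')(M) = Mul(-5, Pow(Add(M, -3), Rational(1, 2))) = Mul(-5, Pow(Add(-3, M), Rational(1, 2))))
Add(Mul(Function('Z')(16), Pow(-832, -1)), Mul(-3019, Pow(Function('k')(Function('l')(2), 64), -1))) = Add(Mul(Mul(-5, Pow(Add(-3, 16), Rational(1, 2))), Pow(-832, -1)), Mul(-3019, Pow(Mul(Rational(-1, 9), 64), -1))) = Add(Mul(Mul(-5, Pow(13, Rational(1, 2))), Rational(-1, 832)), Mul(-3019, Pow(Rational(-64, 9), -1))) = Add(Mul(Rational(5, 832), Pow(13, Rational(1, 2))), Mul(-3019, Rational(-9, 64))) = Add(Mul(Rational(5, 832), Pow(13, Rational(1, 2))), Rational(27171, 64)) = Add(Rational(27171, 64), Mul(Rational(5, 832), Pow(13, Rational(1, 2))))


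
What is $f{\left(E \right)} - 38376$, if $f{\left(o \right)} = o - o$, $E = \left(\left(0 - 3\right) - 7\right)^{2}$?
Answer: $-38376$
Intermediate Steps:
$E = 100$ ($E = \left(-3 - 7\right)^{2} = \left(-10\right)^{2} = 100$)
$f{\left(o \right)} = 0$
$f{\left(E \right)} - 38376 = 0 - 38376 = -38376$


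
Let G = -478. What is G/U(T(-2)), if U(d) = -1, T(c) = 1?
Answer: 478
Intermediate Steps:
G/U(T(-2)) = -478/(-1) = -478*(-1) = 478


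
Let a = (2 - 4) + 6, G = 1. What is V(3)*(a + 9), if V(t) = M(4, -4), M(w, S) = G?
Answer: 13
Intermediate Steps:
a = 4 (a = -2 + 6 = 4)
M(w, S) = 1
V(t) = 1
V(3)*(a + 9) = 1*(4 + 9) = 1*13 = 13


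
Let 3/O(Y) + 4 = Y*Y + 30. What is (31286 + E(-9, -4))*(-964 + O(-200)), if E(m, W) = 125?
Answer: -403998450357/13342 ≈ -3.0280e+7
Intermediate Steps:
O(Y) = 3/(26 + Y**2) (O(Y) = 3/(-4 + (Y*Y + 30)) = 3/(-4 + (Y**2 + 30)) = 3/(-4 + (30 + Y**2)) = 3/(26 + Y**2))
(31286 + E(-9, -4))*(-964 + O(-200)) = (31286 + 125)*(-964 + 3/(26 + (-200)**2)) = 31411*(-964 + 3/(26 + 40000)) = 31411*(-964 + 3/40026) = 31411*(-964 + 3*(1/40026)) = 31411*(-964 + 1/13342) = 31411*(-12861687/13342) = -403998450357/13342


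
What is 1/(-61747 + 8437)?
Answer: -1/53310 ≈ -1.8758e-5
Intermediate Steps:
1/(-61747 + 8437) = 1/(-53310) = -1/53310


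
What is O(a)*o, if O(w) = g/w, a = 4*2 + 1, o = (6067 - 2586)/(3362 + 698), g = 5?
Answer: 3481/7308 ≈ 0.47633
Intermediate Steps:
o = 3481/4060 ≈ 0.85739
a = 9 (a = 8 + 1 = 9)
O(w) = 5/w
O(a)*o = (5/9)*(3481/4060) = 3481/7308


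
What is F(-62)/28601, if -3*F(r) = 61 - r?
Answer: -41/28601 ≈ -0.0014335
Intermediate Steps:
F(r) = -61/3 + r/3 (F(r) = -(61 - r)/3 = -61/3 + r/3)
F(-62)/28601 = (-61/3 + (⅓)*(-62))/28601 = (-61/3 - 62/3)*(1/28601) = -41*1/28601 = -41/28601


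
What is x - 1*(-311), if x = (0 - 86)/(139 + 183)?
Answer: 50028/161 ≈ 310.73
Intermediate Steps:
x = -43/161 (x = -86/322 = -86*1/322 = -43/161 ≈ -0.26708)
x - 1*(-311) = -43/161 - 1*(-311) = -43/161 + 311 = 50028/161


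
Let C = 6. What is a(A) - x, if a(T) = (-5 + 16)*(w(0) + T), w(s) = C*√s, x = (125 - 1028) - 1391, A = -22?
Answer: 2052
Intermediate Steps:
x = -2294 (x = -903 - 1391 = -2294)
w(s) = 6*√s
a(T) = 11*T (a(T) = (-5 + 16)*(6*√0 + T) = 11*(6*0 + T) = 11*(0 + T) = 11*T)
a(A) - x = 11*(-22) - 1*(-2294) = -242 + 2294 = 2052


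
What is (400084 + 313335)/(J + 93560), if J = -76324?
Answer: 713419/17236 ≈ 41.391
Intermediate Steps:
(400084 + 313335)/(J + 93560) = (400084 + 313335)/(-76324 + 93560) = 713419/17236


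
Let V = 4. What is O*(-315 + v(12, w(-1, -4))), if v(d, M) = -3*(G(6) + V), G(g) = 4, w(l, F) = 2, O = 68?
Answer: -23052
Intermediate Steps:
v(d, M) = -24 (v(d, M) = -3*(4 + 4) = -3*8 = -24)
O*(-315 + v(12, w(-1, -4))) = 68*(-315 - 24) = 68*(-339) = -23052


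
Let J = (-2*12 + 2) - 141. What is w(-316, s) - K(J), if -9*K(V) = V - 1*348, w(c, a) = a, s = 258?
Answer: 1811/9 ≈ 201.22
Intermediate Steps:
J = -163 (J = (-24 + 2) - 141 = -22 - 141 = -163)
K(V) = 116/3 - V/9 (K(V) = -(V - 1*348)/9 = -(V - 348)/9 = -(-348 + V)/9 = 116/3 - V/9)
w(-316, s) - K(J) = 258 - (116/3 - 1/9*(-163)) = 258 - (116/3 + 163/9) = 258 - 1*511/9 = 258 - 511/9 = 1811/9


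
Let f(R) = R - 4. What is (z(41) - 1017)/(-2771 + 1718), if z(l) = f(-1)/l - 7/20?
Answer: 2377/2460 ≈ 0.96626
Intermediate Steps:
f(R) = -4 + R
z(l) = -7/20 - 5/l (z(l) = (-4 - 1)/l - 7/20 = -5/l - 7*1/20 = -5/l - 7/20 = -7/20 - 5/l)
(z(41) - 1017)/(-2771 + 1718) = ((-7/20 - 5/41) - 1017)/(-2771 + 1718) = ((-7/20 - 5*1/41) - 1017)/(-1053) = ((-7/20 - 5/41) - 1017)*(-1/1053) = (-387/820 - 1017)*(-1/1053) = -834327/820*(-1/1053) = 2377/2460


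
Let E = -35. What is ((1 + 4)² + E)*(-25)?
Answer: 250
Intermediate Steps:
((1 + 4)² + E)*(-25) = ((1 + 4)² - 35)*(-25) = (5² - 35)*(-25) = (25 - 35)*(-25) = -10*(-25) = 250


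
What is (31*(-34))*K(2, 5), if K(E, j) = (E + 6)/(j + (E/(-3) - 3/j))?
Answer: -15810/7 ≈ -2258.6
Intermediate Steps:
K(E, j) = (6 + E)/(j - 3/j - E/3) (K(E, j) = (6 + E)/(j + (E*(-1/3) - 3/j)) = (6 + E)/(j + (-E/3 - 3/j)) = (6 + E)/(j + (-3/j - E/3)) = (6 + E)/(j - 3/j - E/3))
(31*(-34))*K(2, 5) = (31*(-34))*(3*5*(6 + 2)/(-9 + 3*5**2 - 1*2*5)) = -3162*5*8/(-9 + 3*25 - 10) = -3162*5*8/(-9 + 75 - 10) = -3162*5*8/56 = -1054*15/7 = -15810/7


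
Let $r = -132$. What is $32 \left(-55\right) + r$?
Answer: $-1892$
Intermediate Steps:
$32 \left(-55\right) + r = 32 \left(-55\right) - 132 = -1760 - 132 = -1892$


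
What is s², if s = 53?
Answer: 2809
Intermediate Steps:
s² = 53² = 2809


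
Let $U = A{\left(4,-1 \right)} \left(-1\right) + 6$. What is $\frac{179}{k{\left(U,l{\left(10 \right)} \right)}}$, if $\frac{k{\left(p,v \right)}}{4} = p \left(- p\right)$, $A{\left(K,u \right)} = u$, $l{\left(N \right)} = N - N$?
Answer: $- \frac{179}{196} \approx -0.91327$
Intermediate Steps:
$l{\left(N \right)} = 0$
$U = 7$ ($U = \left(-1\right) \left(-1\right) + 6 = 1 + 6 = 7$)
$k{\left(p,v \right)} = - 4 p^{2}$ ($k{\left(p,v \right)} = 4 p \left(- p\right) = 4 \left(- p^{2}\right) = - 4 p^{2}$)
$\frac{179}{k{\left(U,l{\left(10 \right)} \right)}} = \frac{179}{\left(-4\right) 7^{2}} = \frac{179}{\left(-4\right) 49} = \frac{179}{-196} = 179 \left(- \frac{1}{196}\right) = - \frac{179}{196}$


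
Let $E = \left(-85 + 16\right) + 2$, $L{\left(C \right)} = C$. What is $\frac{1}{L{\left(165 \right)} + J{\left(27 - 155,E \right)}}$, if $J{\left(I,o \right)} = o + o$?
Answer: $\frac{1}{31} \approx 0.032258$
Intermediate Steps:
$E = -67$ ($E = -69 + 2 = -67$)
$J{\left(I,o \right)} = 2 o$
$\frac{1}{L{\left(165 \right)} + J{\left(27 - 155,E \right)}} = \frac{1}{165 + 2 \left(-67\right)} = \frac{1}{165 - 134} = \frac{1}{31}$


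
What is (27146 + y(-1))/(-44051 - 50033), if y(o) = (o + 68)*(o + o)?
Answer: -6753/23521 ≈ -0.28711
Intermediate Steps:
y(o) = 2*o*(68 + o) (y(o) = (68 + o)*(2*o) = 2*o*(68 + o))
(27146 + y(-1))/(-44051 - 50033) = (27146 + 2*(-1)*(68 - 1))/(-44051 - 50033) = (27146 + 2*(-1)*67)/(-94084) = (27146 - 134)*(-1/94084) = 27012*(-1/94084) = -6753/23521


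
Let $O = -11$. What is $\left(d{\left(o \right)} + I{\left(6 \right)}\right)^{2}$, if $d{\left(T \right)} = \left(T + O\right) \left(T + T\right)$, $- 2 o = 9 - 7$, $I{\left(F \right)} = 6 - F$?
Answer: $576$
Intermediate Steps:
$o = -1$ ($o = - \frac{9 - 7}{2} = \left(- \frac{1}{2}\right) 2 = -1$)
$d{\left(T \right)} = 2 T \left(-11 + T\right)$ ($d{\left(T \right)} = \left(T - 11\right) \left(T + T\right) = \left(-11 + T\right) 2 T = 2 T \left(-11 + T\right)$)
$\left(d{\left(o \right)} + I{\left(6 \right)}\right)^{2} = \left(2 \left(-1\right) \left(-11 - 1\right) + \left(6 - 6\right)\right)^{2} = \left(2 \left(-1\right) \left(-12\right) + \left(6 - 6\right)\right)^{2} = \left(24 + 0\right)^{2} = 24^{2} = 576$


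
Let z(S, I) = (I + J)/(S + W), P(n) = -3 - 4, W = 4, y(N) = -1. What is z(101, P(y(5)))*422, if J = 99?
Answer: 38824/105 ≈ 369.75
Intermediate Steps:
P(n) = -7
z(S, I) = (99 + I)/(4 + S) (z(S, I) = (I + 99)/(S + 4) = (99 + I)/(4 + S))
z(101, P(y(5)))*422 = ((99 - 7)/(4 + 101))*422 = (92/105)*422 = 38824/105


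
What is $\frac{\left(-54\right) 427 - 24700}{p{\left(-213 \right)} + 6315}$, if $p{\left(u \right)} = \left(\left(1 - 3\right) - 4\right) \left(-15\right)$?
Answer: $- \frac{47758}{6405} \approx -7.4564$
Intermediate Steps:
$p{\left(u \right)} = 90$ ($p{\left(u \right)} = \left(-2 - 4\right) \left(-15\right) = \left(-6\right) \left(-15\right) = 90$)
$\frac{\left(-54\right) 427 - 24700}{p{\left(-213 \right)} + 6315} = \frac{\left(-54\right) 427 - 24700}{90 + 6315} = \frac{-23058 - 24700}{6405} = \left(-47758\right) \frac{1}{6405} = - \frac{47758}{6405}$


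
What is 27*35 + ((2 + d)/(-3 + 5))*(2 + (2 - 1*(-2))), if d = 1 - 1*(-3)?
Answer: 963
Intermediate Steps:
d = 4 (d = 1 + 3 = 4)
27*35 + ((2 + d)/(-3 + 5))*(2 + (2 - 1*(-2))) = 27*35 + ((2 + 4)/(-3 + 5))*(2 + (2 - 1*(-2))) = 945 + (6/2)*(2 + (2 + 2)) = 945 + (6*(½))*(2 + 4) = 945 + 3*6 = 945 + 18 = 963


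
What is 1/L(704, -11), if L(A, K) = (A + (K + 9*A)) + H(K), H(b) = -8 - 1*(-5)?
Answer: 1/7026 ≈ 0.00014233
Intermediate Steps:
H(b) = -3 (H(b) = -8 + 5 = -3)
L(A, K) = -3 + K + 10*A (L(A, K) = (A + (K + 9*A)) - 3 = (K + 10*A) - 3 = -3 + K + 10*A)
1/L(704, -11) = 1/(-3 - 11 + 10*704) = 1/(-3 - 11 + 7040) = 1/7026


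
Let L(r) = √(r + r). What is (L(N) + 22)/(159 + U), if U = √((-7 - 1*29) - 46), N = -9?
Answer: 3498/25363 + 6*√41/25363 - 22*I*√82/25363 + 477*I*√2/25363 ≈ 0.13943 + 0.018742*I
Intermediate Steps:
U = I*√82 (U = √((-7 - 29) - 46) = √(-36 - 46) = √(-82) = I*√82 ≈ 9.0554*I)
L(r) = √2*√r (L(r) = √(2*r) = √2*√r)
(L(N) + 22)/(159 + U) = (√2*√(-9) + 22)/(159 + I*√82) = (√2*(3*I) + 22)/(159 + I*√82) = (3*I*√2 + 22)/(159 + I*√82) = (22 + 3*I*√2)/(159 + I*√82)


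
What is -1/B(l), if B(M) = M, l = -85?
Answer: 1/85 ≈ 0.011765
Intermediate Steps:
-1/B(l) = -1/(-85) = -1*(-1/85) = 1/85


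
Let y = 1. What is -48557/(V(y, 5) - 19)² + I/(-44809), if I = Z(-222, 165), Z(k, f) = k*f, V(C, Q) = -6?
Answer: -2152896863/28005625 ≈ -76.874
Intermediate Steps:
Z(k, f) = f*k
I = -36630 (I = 165*(-222) = -36630)
-48557/(V(y, 5) - 19)² + I/(-44809) = -48557/(-6 - 19)² - 36630/(-44809) = -48557/((-25)²) - 36630*(-1/44809) = -48557/625 + 36630/44809 = -2152896863/28005625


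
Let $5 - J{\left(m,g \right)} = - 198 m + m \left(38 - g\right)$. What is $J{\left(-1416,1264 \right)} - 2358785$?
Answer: $-4375164$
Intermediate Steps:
$J{\left(m,g \right)} = 5 + 198 m - m \left(38 - g\right)$ ($J{\left(m,g \right)} = 5 - \left(- 198 m + m \left(38 - g\right)\right) = 5 + 198 m - m \left(38 - g\right)$)
$J{\left(-1416,1264 \right)} - 2358785 = \left(5 + 160 \left(-1416\right) + 1264 \left(-1416\right)\right) - 2358785 = \left(5 - 226560 - 1789824\right) - 2358785 = -2016379 - 2358785 = -4375164$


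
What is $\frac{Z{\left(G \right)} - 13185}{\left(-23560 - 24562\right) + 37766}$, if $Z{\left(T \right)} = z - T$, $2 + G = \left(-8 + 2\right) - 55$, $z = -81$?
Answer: $\frac{4401}{3452} \approx 1.2749$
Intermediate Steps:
$G = -63$ ($G = -2 + \left(\left(-8 + 2\right) - 55\right) = -2 - 61 = -63$)
$Z{\left(T \right)} = -81 - T$
$\frac{Z{\left(G \right)} - 13185}{\left(-23560 - 24562\right) + 37766} = \frac{\left(-81 - -63\right) - 13185}{\left(-23560 - 24562\right) + 37766} = \frac{\left(-81 + 63\right) - 13185}{\left(-23560 - 24562\right) + 37766} = \frac{-18 - 13185}{-48122 + 37766} = - \frac{13203}{-10356} = \left(-13203\right) \left(- \frac{1}{10356}\right) = \frac{4401}{3452}$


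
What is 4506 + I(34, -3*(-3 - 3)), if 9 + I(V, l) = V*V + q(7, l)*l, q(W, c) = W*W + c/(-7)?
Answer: 45421/7 ≈ 6488.7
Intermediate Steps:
q(W, c) = W**2 - c/7 (q(W, c) = W**2 + c*(-1/7) = W**2 - c/7)
I(V, l) = -9 + V**2 + l*(49 - l/7) (I(V, l) = -9 + (V*V + (7**2 - l/7)*l) = -9 + (V**2 + (49 - l/7)*l) = -9 + (V**2 + l*(49 - l/7)) = -9 + V**2 + l*(49 - l/7))
4506 + I(34, -3*(-3 - 3)) = 4506 + (-9 + 34**2 - (-3*(-3 - 3))*(-343 - 3*(-3 - 3))/7) = 4506 + (-9 + 1156 - (-3*(-6))*(-343 - 3*(-6))/7) = 4506 + (-9 + 1156 - 1/7*18*(-343 + 18)) = 4506 + (-9 + 1156 - 1/7*18*(-325)) = 4506 + (-9 + 1156 + 5850/7) = 4506 + 13879/7 = 45421/7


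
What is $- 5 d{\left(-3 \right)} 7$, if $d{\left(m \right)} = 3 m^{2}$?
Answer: $-945$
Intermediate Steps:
$- 5 d{\left(-3 \right)} 7 = - 5 \cdot 3 \left(-3\right)^{2} \cdot 7 = - 5 \cdot 3 \cdot 9 \cdot 7 = \left(-5\right) 27 \cdot 7 = \left(-135\right) 7 = -945$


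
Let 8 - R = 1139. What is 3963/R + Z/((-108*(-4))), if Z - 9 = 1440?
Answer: -2711/18096 ≈ -0.14981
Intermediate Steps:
R = -1131 (R = 8 - 1*1139 = 8 - 1139 = -1131)
Z = 1449 (Z = 9 + 1440 = 1449)
3963/R + Z/((-108*(-4))) = 3963/(-1131) + 1449/((-108*(-4))) = 3963*(-1/1131) + 1449/432 = -1321/377 + 1449*(1/432) = -1321/377 + 161/48 = -2711/18096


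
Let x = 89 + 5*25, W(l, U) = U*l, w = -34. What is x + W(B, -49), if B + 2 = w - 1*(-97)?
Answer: -2775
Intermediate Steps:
B = 61 (B = -2 + (-34 - 1*(-97)) = -2 + (-34 + 97) = -2 + 63 = 61)
x = 214 (x = 89 + 125 = 214)
x + W(B, -49) = 214 - 49*61 = 214 - 2989 = -2775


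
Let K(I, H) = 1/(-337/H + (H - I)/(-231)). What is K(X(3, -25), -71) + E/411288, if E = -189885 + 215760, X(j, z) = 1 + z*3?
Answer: 486350791/1773885144 ≈ 0.27417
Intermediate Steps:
X(j, z) = 1 + 3*z
E = 25875
K(I, H) = 1/(-337/H - H/231 + I/231) (K(I, H) = 1/(-337/H + (H - I)*(-1/231)) = 1/(-337/H + (-H/231 + I/231)) = 1/(-337/H - H/231 + I/231))
K(X(3, -25), -71) + E/411288 = -231*(-71)/(77847 + (-71)**2 - 1*(-71)*(1 + 3*(-25))) + 25875/411288 = -231*(-71)/(77847 + 5041 - 1*(-71)*(1 - 75)) + 25875*(1/411288) = -231*(-71)/(77847 + 5041 - 1*(-71)*(-74)) + 8625/137096 = -231*(-71)/(77847 + 5041 - 5254) + 8625/137096 = -231*(-71)/77634 + 8625/137096 = -231*(-71)*1/77634 + 8625/137096 = 5467/25878 + 8625/137096 = 486350791/1773885144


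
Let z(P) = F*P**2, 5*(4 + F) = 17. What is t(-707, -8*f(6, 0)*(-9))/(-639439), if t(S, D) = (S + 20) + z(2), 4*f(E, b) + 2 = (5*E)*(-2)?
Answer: 3447/3197195 ≈ 0.0010781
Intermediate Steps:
F = -3/5 (F = -4 + (1/5)*17 = -4 + 17/5 = -3/5 ≈ -0.60000)
z(P) = -3*P**2/5
f(E, b) = -1/2 - 5*E/2 (f(E, b) = -1/2 + ((5*E)*(-2))/4 = -1/2 + (-10*E)/4 = -1/2 - 5*E/2)
t(S, D) = 88/5 + S (t(S, D) = (S + 20) - 3/5*2**2 = (20 + S) - 3/5*4 = (20 + S) - 12/5 = 88/5 + S)
t(-707, -8*f(6, 0)*(-9))/(-639439) = (88/5 - 707)/(-639439) = -3447/5*(-1/639439) = 3447/3197195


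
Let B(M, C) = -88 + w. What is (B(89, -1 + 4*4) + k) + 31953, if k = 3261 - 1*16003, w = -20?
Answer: 19103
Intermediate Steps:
B(M, C) = -108 (B(M, C) = -88 - 20 = -108)
k = -12742 (k = 3261 - 16003 = -12742)
(B(89, -1 + 4*4) + k) + 31953 = (-108 - 12742) + 31953 = -12850 + 31953 = 19103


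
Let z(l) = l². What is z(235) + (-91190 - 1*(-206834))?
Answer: 170869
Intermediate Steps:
z(235) + (-91190 - 1*(-206834)) = 235² + (-91190 - 1*(-206834)) = 55225 + (-91190 + 206834) = 55225 + 115644 = 170869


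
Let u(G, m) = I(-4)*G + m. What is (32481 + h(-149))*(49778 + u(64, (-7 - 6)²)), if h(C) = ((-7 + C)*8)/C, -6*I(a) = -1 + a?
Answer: 242047463639/149 ≈ 1.6245e+9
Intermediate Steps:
I(a) = ⅙ - a/6 (I(a) = -(-1 + a)/6 = ⅙ - a/6)
u(G, m) = m + 5*G/6 (u(G, m) = (⅙ - ⅙*(-4))*G + m = (⅙ + ⅔)*G + m = 5*G/6 + m = m + 5*G/6)
h(C) = (-56 + 8*C)/C
(32481 + h(-149))*(49778 + u(64, (-7 - 6)²)) = (32481 + (8 - 56/(-149)))*(49778 + ((-7 - 6)² + (⅚)*64)) = (32481 + (8 - 56*(-1/149)))*(49778 + ((-13)² + 160/3)) = (32481 + (8 + 56/149))*(49778 + (169 + 160/3)) = (32481 + 1248/149)*(49778 + 667/3) = (4840917/149)*(150001/3) = 242047463639/149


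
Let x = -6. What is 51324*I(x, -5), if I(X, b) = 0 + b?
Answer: -256620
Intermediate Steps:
I(X, b) = b
51324*I(x, -5) = 51324*(-5) = -256620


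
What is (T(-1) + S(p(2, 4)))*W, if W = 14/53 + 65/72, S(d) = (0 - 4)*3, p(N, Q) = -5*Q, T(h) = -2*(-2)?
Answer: -4453/477 ≈ -9.3354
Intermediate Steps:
T(h) = 4
S(d) = -12 (S(d) = -4*3 = -12)
W = 4453/3816 (W = 14*(1/53) + 65*(1/72) = 14/53 + 65/72 = 4453/3816 ≈ 1.1669)
(T(-1) + S(p(2, 4)))*W = (4 - 12)*(4453/3816) = -8*4453/3816 = -4453/477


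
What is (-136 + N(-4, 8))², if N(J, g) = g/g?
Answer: 18225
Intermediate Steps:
N(J, g) = 1
(-136 + N(-4, 8))² = (-136 + 1)² = (-135)² = 18225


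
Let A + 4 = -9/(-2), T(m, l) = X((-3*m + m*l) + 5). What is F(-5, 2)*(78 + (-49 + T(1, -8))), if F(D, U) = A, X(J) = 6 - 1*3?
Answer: 16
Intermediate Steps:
X(J) = 3 (X(J) = 6 - 3 = 3)
T(m, l) = 3
A = ½ (A = -4 - 9/(-2) = -4 - 9*(-½) = -4 + 9/2 = ½ ≈ 0.50000)
F(D, U) = ½
F(-5, 2)*(78 + (-49 + T(1, -8))) = (78 + (-49 + 3))/2 = (78 - 46)/2 = (½)*32 = 16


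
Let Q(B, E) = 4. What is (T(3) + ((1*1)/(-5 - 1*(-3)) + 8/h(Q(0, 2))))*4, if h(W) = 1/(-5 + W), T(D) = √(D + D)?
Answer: -34 + 4*√6 ≈ -24.202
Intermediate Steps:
T(D) = √2*√D (T(D) = √(2*D) = √2*√D)
(T(3) + ((1*1)/(-5 - 1*(-3)) + 8/h(Q(0, 2))))*4 = (√2*√3 + ((1*1)/(-5 - 1*(-3)) + 8/(1/(-5 + 4))))*4 = (√6 + (1/(-5 + 3) + 8/(1/(-1))))*4 = (√6 + (1/(-2) + 8/(-1)))*4 = (√6 + (1*(-½) + 8*(-1)))*4 = (√6 + (-½ - 8))*4 = (√6 - 17/2)*4 = (-17/2 + √6)*4 = -34 + 4*√6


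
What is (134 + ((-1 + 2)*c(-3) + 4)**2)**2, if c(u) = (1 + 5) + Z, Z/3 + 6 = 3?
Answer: 18225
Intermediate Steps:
Z = -9 (Z = -18 + 3*3 = -18 + 9 = -9)
c(u) = -3 (c(u) = (1 + 5) - 9 = 6 - 9 = -3)
(134 + ((-1 + 2)*c(-3) + 4)**2)**2 = (134 + ((-1 + 2)*(-3) + 4)**2)**2 = (134 + (1*(-3) + 4)**2)**2 = (134 + (-3 + 4)**2)**2 = (134 + 1**2)**2 = (134 + 1)**2 = 135**2 = 18225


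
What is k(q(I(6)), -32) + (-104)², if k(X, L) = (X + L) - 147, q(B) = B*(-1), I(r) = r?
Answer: 10631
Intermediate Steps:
q(B) = -B
k(X, L) = -147 + L + X (k(X, L) = (L + X) - 147 = -147 + L + X)
k(q(I(6)), -32) + (-104)² = (-147 - 32 - 1*6) + (-104)² = (-147 - 32 - 6) + 10816 = -185 + 10816 = 10631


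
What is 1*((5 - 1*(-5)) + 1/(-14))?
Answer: 139/14 ≈ 9.9286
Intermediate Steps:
1*((5 - 1*(-5)) + 1/(-14)) = 1*((5 + 5) - 1/14) = 1*(10 - 1/14) = 1*(139/14) = 139/14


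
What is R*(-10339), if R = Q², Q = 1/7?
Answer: -211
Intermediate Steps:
Q = ⅐ (Q = 1*(⅐) = ⅐ ≈ 0.14286)
R = 1/49 (R = (⅐)² = 1/49 ≈ 0.020408)
R*(-10339) = (1/49)*(-10339) = -211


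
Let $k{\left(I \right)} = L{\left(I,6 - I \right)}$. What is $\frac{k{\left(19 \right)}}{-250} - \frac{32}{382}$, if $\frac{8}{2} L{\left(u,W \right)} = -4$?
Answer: $- \frac{3809}{47750} \approx -0.07977$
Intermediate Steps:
$L{\left(u,W \right)} = -1$ ($L{\left(u,W \right)} = \frac{1}{4} \left(-4\right) = -1$)
$k{\left(I \right)} = -1$
$\frac{k{\left(19 \right)}}{-250} - \frac{32}{382} = - \frac{1}{-250} - \frac{32}{382} = \left(-1\right) \left(- \frac{1}{250}\right) - \frac{16}{191} = \frac{1}{250} - \frac{16}{191} = - \frac{3809}{47750}$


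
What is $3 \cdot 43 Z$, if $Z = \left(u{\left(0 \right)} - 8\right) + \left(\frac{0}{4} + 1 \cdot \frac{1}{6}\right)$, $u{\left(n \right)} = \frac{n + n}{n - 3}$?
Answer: $- \frac{2021}{2} \approx -1010.5$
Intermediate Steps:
$u{\left(n \right)} = \frac{2 n}{-3 + n}$
$Z = - \frac{47}{6}$ ($Z = \left(2 \cdot 0 \frac{1}{-3 + 0} - 8\right) + \left(\frac{0}{4} + 1 \cdot \frac{1}{6}\right) = \left(2 \cdot 0 \frac{1}{-3} - 8\right) + \left(0 \cdot \frac{1}{4} + 1 \cdot \frac{1}{6}\right) = \left(2 \cdot 0 \left(- \frac{1}{3}\right) - 8\right) + \left(0 + \frac{1}{6}\right) = \left(0 - 8\right) + \frac{1}{6} = -8 + \frac{1}{6} = - \frac{47}{6} \approx -7.8333$)
$3 \cdot 43 Z = 3 \cdot 43 \left(- \frac{47}{6}\right) = 129 \left(- \frac{47}{6}\right) = - \frac{2021}{2}$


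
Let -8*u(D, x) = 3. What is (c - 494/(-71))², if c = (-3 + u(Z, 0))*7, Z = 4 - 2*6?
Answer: 89624089/322624 ≈ 277.80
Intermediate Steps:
Z = -8 (Z = 4 - 12 = -8)
u(D, x) = -3/8 (u(D, x) = -⅛*3 = -3/8)
c = -189/8 (c = (-3 - 3/8)*7 = -27/8*7 = -189/8 ≈ -23.625)
(c - 494/(-71))² = (-189/8 - 494/(-71))² = (-189/8 - 494*(-1/71))² = (-189/8 + 494/71)² = (-9467/568)² = 89624089/322624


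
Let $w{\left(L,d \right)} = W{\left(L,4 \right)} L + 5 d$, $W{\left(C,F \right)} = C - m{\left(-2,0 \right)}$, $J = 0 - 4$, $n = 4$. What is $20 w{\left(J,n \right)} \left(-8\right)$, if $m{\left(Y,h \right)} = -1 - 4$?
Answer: $-2560$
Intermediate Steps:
$m{\left(Y,h \right)} = -5$ ($m{\left(Y,h \right)} = -1 - 4 = -5$)
$J = -4$ ($J = 0 - 4 = -4$)
$W{\left(C,F \right)} = 5 + C$ ($W{\left(C,F \right)} = C - -5 = C + 5 = 5 + C$)
$w{\left(L,d \right)} = 5 d + L \left(5 + L\right)$ ($w{\left(L,d \right)} = \left(5 + L\right) L + 5 d = L \left(5 + L\right) + 5 d = 5 d + L \left(5 + L\right)$)
$20 w{\left(J,n \right)} \left(-8\right) = 20 \left(5 \cdot 4 - 4 \left(5 - 4\right)\right) \left(-8\right) = 20 \left(20 - 4\right) \left(-8\right) = 20 \cdot 16 \left(-8\right) = 320 \left(-8\right) = -2560$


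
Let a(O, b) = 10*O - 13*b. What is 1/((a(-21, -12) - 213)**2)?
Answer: 1/71289 ≈ 1.4027e-5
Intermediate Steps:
a(O, b) = -13*b + 10*O
1/((a(-21, -12) - 213)**2) = 1/(((-13*(-12) + 10*(-21)) - 213)**2) = 1/(((156 - 210) - 213)**2) = 1/((-54 - 213)**2) = 1/((-267)**2) = 1/71289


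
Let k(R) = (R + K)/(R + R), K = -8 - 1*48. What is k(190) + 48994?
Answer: 9308927/190 ≈ 48994.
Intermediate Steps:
K = -56 (K = -8 - 48 = -56)
k(R) = (-56 + R)/(2*R) (k(R) = (R - 56)/(R + R) = (-56 + R)/((2*R)) = (-56 + R)*(1/(2*R)) = (-56 + R)/(2*R))
k(190) + 48994 = (1/2)*(-56 + 190)/190 + 48994 = (1/2)*(1/190)*134 + 48994 = 67/190 + 48994 = 9308927/190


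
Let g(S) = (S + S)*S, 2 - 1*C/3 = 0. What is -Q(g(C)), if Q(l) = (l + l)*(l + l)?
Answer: -20736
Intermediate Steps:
C = 6 (C = 6 - 3*0 = 6 + 0 = 6)
g(S) = 2*S² (g(S) = (2*S)*S = 2*S²)
Q(l) = 4*l² (Q(l) = (2*l)*(2*l) = 4*l²)
-Q(g(C)) = -4*(2*6²)² = -4*(2*36)² = -4*72² = -4*5184 = -1*20736 = -20736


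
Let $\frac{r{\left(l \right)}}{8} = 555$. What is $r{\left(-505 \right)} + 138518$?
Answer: $142958$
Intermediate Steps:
$r{\left(l \right)} = 4440$ ($r{\left(l \right)} = 8 \cdot 555 = 4440$)
$r{\left(-505 \right)} + 138518 = 4440 + 138518 = 142958$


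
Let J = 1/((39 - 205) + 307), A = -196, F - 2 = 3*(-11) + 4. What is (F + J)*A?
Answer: 745976/141 ≈ 5290.6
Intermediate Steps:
F = -27 (F = 2 + (3*(-11) + 4) = 2 + (-33 + 4) = 2 - 29 = -27)
J = 1/141 (J = 1/(-166 + 307) = 1/141 ≈ 0.0070922)
(F + J)*A = (-27 + 1/141)*(-196) = -3806/141*(-196) = 745976/141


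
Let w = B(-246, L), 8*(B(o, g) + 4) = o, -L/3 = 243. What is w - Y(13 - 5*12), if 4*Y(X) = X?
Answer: -23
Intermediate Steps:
L = -729 (L = -3*243 = -729)
B(o, g) = -4 + o/8
Y(X) = X/4
w = -139/4 (w = -4 + (⅛)*(-246) = -4 - 123/4 = -139/4 ≈ -34.750)
w - Y(13 - 5*12) = -139/4 - (13 - 5*12)/4 = -139/4 - (13 - 60)/4 = -139/4 - (-47)/4 = -139/4 - 1*(-47/4) = -139/4 + 47/4 = -23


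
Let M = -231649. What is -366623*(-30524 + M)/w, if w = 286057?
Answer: 96118651779/286057 ≈ 3.3601e+5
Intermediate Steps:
-366623*(-30524 + M)/w = -366623/(286057/(-30524 - 231649)) = -366623/(286057/(-262173)) = -366623/(286057*(-1/262173)) = -366623/(-286057/262173) = -366623*(-262173/286057) = 96118651779/286057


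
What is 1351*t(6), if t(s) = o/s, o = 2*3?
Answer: 1351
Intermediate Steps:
o = 6
t(s) = 6/s
1351*t(6) = 1351*(6/6) = 1351*(6*(1/6)) = 1351*1 = 1351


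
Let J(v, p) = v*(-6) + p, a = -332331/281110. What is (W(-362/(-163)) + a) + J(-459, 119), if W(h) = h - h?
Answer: 807296699/281110 ≈ 2871.8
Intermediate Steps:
W(h) = 0
a = -332331/281110 (a = -332331*1/281110 = -332331/281110 ≈ -1.1822)
J(v, p) = p - 6*v (J(v, p) = -6*v + p = p - 6*v)
(W(-362/(-163)) + a) + J(-459, 119) = (0 - 332331/281110) + (119 - 6*(-459)) = -332331/281110 + (119 + 2754) = -332331/281110 + 2873 = 807296699/281110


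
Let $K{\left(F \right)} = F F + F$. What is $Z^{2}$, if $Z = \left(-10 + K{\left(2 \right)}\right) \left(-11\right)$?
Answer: $1936$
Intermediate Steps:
$K{\left(F \right)} = F + F^{2}$ ($K{\left(F \right)} = F^{2} + F = F + F^{2}$)
$Z = 44$ ($Z = \left(-10 + 2 \left(1 + 2\right)\right) \left(-11\right) = \left(-10 + 2 \cdot 3\right) \left(-11\right) = \left(-10 + 6\right) \left(-11\right) = \left(-4\right) \left(-11\right) = 44$)
$Z^{2} = 44^{2} = 1936$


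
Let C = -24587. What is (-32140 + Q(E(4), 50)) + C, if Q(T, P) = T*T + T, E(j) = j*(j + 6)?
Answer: -55087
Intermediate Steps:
E(j) = j*(6 + j)
Q(T, P) = T + T² (Q(T, P) = T² + T = T + T²)
(-32140 + Q(E(4), 50)) + C = (-32140 + (4*(6 + 4))*(1 + 4*(6 + 4))) - 24587 = (-32140 + (4*10)*(1 + 4*10)) - 24587 = (-32140 + 40*(1 + 40)) - 24587 = (-32140 + 40*41) - 24587 = (-32140 + 1640) - 24587 = -30500 - 24587 = -55087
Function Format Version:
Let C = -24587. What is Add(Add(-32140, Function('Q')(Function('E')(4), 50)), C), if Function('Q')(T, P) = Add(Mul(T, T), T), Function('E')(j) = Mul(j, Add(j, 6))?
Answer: -55087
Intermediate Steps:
Function('E')(j) = Mul(j, Add(6, j))
Function('Q')(T, P) = Add(T, Pow(T, 2)) (Function('Q')(T, P) = Add(Pow(T, 2), T) = Add(T, Pow(T, 2)))
Add(Add(-32140, Function('Q')(Function('E')(4), 50)), C) = Add(Add(-32140, Mul(Mul(4, Add(6, 4)), Add(1, Mul(4, Add(6, 4))))), -24587) = Add(Add(-32140, Mul(Mul(4, 10), Add(1, Mul(4, 10)))), -24587) = Add(Add(-32140, Mul(40, Add(1, 40))), -24587) = Add(Add(-32140, Mul(40, 41)), -24587) = Add(Add(-32140, 1640), -24587) = Add(-30500, -24587) = -55087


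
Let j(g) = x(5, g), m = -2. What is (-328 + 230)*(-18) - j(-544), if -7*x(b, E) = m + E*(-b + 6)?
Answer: 1686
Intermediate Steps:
x(b, E) = 2/7 - E*(6 - b)/7 (x(b, E) = -(-2 + E*(-b + 6))/7 = -(-2 + E*(6 - b))/7 = 2/7 - E*(6 - b)/7)
j(g) = 2/7 - g/7 (j(g) = 2/7 - 6*g/7 + (⅐)*g*5 = 2/7 - 6*g/7 + 5*g/7 = 2/7 - g/7)
(-328 + 230)*(-18) - j(-544) = (-328 + 230)*(-18) - (2/7 - ⅐*(-544)) = -98*(-18) - (2/7 + 544/7) = 1764 - 1*78 = 1764 - 78 = 1686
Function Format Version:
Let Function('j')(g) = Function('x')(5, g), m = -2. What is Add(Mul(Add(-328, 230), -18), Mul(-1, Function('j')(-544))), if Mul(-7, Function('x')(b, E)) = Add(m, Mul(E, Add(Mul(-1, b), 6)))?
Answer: 1686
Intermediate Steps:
Function('x')(b, E) = Add(Rational(2, 7), Mul(Rational(-1, 7), E, Add(6, Mul(-1, b)))) (Function('x')(b, E) = Mul(Rational(-1, 7), Add(-2, Mul(E, Add(Mul(-1, b), 6)))) = Mul(Rational(-1, 7), Add(-2, Mul(E, Add(6, Mul(-1, b))))) = Add(Rational(2, 7), Mul(Rational(-1, 7), E, Add(6, Mul(-1, b)))))
Function('j')(g) = Add(Rational(2, 7), Mul(Rational(-1, 7), g)) (Function('j')(g) = Add(Rational(2, 7), Mul(Rational(-6, 7), g), Mul(Rational(1, 7), g, 5)) = Add(Rational(2, 7), Mul(Rational(-6, 7), g), Mul(Rational(5, 7), g)) = Add(Rational(2, 7), Mul(Rational(-1, 7), g)))
Add(Mul(Add(-328, 230), -18), Mul(-1, Function('j')(-544))) = Add(Mul(Add(-328, 230), -18), Mul(-1, Add(Rational(2, 7), Mul(Rational(-1, 7), -544)))) = Add(Mul(-98, -18), Mul(-1, Add(Rational(2, 7), Rational(544, 7)))) = Add(1764, Mul(-1, 78)) = Add(1764, -78) = 1686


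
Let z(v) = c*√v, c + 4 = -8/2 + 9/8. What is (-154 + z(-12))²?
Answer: 370381/16 + 4235*I*√3 ≈ 23149.0 + 7335.2*I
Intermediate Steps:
c = -55/8 (c = -4 + (-8/2 + 9/8) = -4 + (-8*½ + 9*(⅛)) = -4 + (-4 + 9/8) = -4 - 23/8 = -55/8 ≈ -6.8750)
z(v) = -55*√v/8
(-154 + z(-12))² = (-154 - 55*I*√3/4)²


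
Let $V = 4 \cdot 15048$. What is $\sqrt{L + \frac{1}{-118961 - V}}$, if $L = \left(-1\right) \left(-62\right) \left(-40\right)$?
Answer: $\frac{i \sqrt{79597577753473}}{179153} \approx 49.8 i$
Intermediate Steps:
$V = 60192$
$L = -2480$ ($L = 62 \left(-40\right) = -2480$)
$\sqrt{L + \frac{1}{-118961 - V}} = \sqrt{-2480 + \frac{1}{-118961 - 60192}} = \sqrt{-2480 + \frac{1}{-179153}} = \sqrt{-2480 - \frac{1}{179153}} = \sqrt{- \frac{444299441}{179153}} = \frac{i \sqrt{79597577753473}}{179153}$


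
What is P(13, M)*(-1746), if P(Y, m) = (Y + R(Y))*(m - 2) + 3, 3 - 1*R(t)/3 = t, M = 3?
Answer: 24444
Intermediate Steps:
R(t) = 9 - 3*t
P(Y, m) = 3 + (-2 + m)*(9 - 2*Y) (P(Y, m) = (Y + (9 - 3*Y))*(m - 2) + 3 = (9 - 2*Y)*(-2 + m) + 3 = (-2 + m)*(9 - 2*Y) + 3 = 3 + (-2 + m)*(9 - 2*Y))
P(13, M)*(-1746) = (-15 + 4*13 + 9*3 - 2*13*3)*(-1746) = (-15 + 52 + 27 - 78)*(-1746) = -14*(-1746) = 24444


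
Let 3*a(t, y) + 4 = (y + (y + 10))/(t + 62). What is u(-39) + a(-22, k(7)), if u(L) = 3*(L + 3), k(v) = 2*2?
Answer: -6551/60 ≈ -109.18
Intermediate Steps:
k(v) = 4
a(t, y) = -4/3 + (10 + 2*y)/(3*(62 + t)) (a(t, y) = -4/3 + ((y + (y + 10))/(t + 62))/3 = -4/3 + ((y + (10 + y))/(62 + t))/3 = -4/3 + ((10 + 2*y)/(62 + t))/3 = -4/3 + (10 + 2*y)/(3*(62 + t)))
u(L) = 9 + 3*L (u(L) = 3*(3 + L) = 9 + 3*L)
u(-39) + a(-22, k(7)) = (9 + 3*(-39)) + 2*(-119 + 4 - 2*(-22))/(3*(62 - 22)) = (9 - 117) + (⅔)*(-119 + 4 + 44)/40 = -108 + (⅔)*(1/40)*(-71) = -108 - 71/60 = -6551/60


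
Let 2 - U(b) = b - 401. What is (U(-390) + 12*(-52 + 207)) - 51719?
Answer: -49066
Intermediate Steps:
U(b) = 403 - b (U(b) = 2 - (b - 401) = 2 - (-401 + b) = 2 + (401 - b) = 403 - b)
(U(-390) + 12*(-52 + 207)) - 51719 = ((403 - 1*(-390)) + 12*(-52 + 207)) - 51719 = ((403 + 390) + 12*155) - 51719 = (793 + 1860) - 51719 = 2653 - 51719 = -49066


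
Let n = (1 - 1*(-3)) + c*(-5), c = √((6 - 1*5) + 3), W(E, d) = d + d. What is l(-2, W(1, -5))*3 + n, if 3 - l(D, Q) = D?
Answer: 9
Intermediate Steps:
W(E, d) = 2*d
l(D, Q) = 3 - D
c = 2 (c = √((6 - 5) + 3) = √(1 + 3) = √4 = 2)
n = -6 (n = (1 - 1*(-3)) + 2*(-5) = (1 + 3) - 10 = 4 - 10 = -6)
l(-2, W(1, -5))*3 + n = (3 - 1*(-2))*3 - 6 = (3 + 2)*3 - 6 = 5*3 - 6 = 15 - 6 = 9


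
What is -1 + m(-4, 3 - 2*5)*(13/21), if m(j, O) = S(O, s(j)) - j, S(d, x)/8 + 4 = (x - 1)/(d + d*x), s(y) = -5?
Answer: -2851/147 ≈ -19.395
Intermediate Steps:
S(d, x) = -32 + 8*(-1 + x)/(d + d*x) (S(d, x) = -32 + 8*((x - 1)/(d + d*x)) = -32 + 8*((-1 + x)/(d + d*x)) = -32 + 8*(-1 + x)/(d + d*x))
m(j, O) = -j - 2*(-6 + 16*O)/O (m(j, O) = 8*(-1 - 5 - 4*O - 4*O*(-5))/(O*(1 - 5)) - j = 8*(-1 - 5 - 4*O + 20*O)/(O*(-4)) - j = 8*(-¼)*(-6 + 16*O)/O - j = -2*(-6 + 16*O)/O - j = -j - 2*(-6 + 16*O)/O)
-1 + m(-4, 3 - 2*5)*(13/21) = -1 + (-32 - 1*(-4) + 12/(3 - 2*5))*(13/21) = -1 + (-32 + 4 + 12/(3 - 10))*(13*(1/21)) = -1 + (-32 + 4 + 12/(-7))*(13/21) = -1 + (-32 + 4 + 12*(-⅐))*(13/21) = -1 + (-32 + 4 - 12/7)*(13/21) = -1 - 208/7*13/21 = -1 - 2704/147 = -2851/147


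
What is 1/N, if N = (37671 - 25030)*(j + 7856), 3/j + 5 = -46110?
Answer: 46115/4579574363117 ≈ 1.0070e-8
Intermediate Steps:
j = -3/46115 (j = 3/(-5 - 46110) = 3/(-46115) = 3*(-1/46115) = -3/46115 ≈ -6.5055e-5)
N = 4579574363117/46115 (N = (37671 - 25030)*(-3/46115 + 7856) = 12641*(362279437/46115) = 4579574363117/46115 ≈ 9.9308e+7)
1/N = 1/(4579574363117/46115) = 46115/4579574363117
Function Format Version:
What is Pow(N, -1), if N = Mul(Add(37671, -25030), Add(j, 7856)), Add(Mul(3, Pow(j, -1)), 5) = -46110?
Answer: Rational(46115, 4579574363117) ≈ 1.0070e-8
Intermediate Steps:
j = Rational(-3, 46115) (j = Mul(3, Pow(Add(-5, -46110), -1)) = Mul(3, Pow(-46115, -1)) = Mul(3, Rational(-1, 46115)) = Rational(-3, 46115) ≈ -6.5055e-5)
N = Rational(4579574363117, 46115) (N = Mul(Add(37671, -25030), Add(Rational(-3, 46115), 7856)) = Mul(12641, Rational(362279437, 46115)) = Rational(4579574363117, 46115) ≈ 9.9308e+7)
Pow(N, -1) = Pow(Rational(4579574363117, 46115), -1) = Rational(46115, 4579574363117)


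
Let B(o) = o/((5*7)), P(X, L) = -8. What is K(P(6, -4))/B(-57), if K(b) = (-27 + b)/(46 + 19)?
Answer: 245/741 ≈ 0.33063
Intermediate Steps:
B(o) = o/35
K(b) = -27/65 + b/65 (K(b) = (-27 + b)/65 = (-27 + b)*(1/65) = -27/65 + b/65)
K(P(6, -4))/B(-57) = (-27/65 + (1/65)*(-8))/(((1/35)*(-57))) = (-27/65 - 8/65)/(-57/35) = -7/13*(-35/57) = 245/741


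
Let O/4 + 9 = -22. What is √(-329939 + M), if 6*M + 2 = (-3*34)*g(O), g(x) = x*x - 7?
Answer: I*√5320911/3 ≈ 768.9*I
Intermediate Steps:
O = -124 (O = -36 + 4*(-22) = -36 - 88 = -124)
g(x) = -7 + x² (g(x) = x² - 7 = -7 + x²)
M = -783820/3 (M = -⅓ + ((-3*34)*(-7 + (-124)²))/6 = -⅓ + (-102*(-7 + 15376))/6 = -⅓ + (-102*15369)/6 = -⅓ + (⅙)*(-1567638) = -⅓ - 261273 = -783820/3 ≈ -2.6127e+5)
√(-329939 + M) = √(-329939 - 783820/3) = √(-1773637/3) = I*√5320911/3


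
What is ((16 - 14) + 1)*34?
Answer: 102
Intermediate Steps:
((16 - 14) + 1)*34 = (2 + 1)*34 = 3*34 = 102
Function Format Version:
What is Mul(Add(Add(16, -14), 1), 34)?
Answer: 102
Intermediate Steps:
Mul(Add(Add(16, -14), 1), 34) = Mul(Add(2, 1), 34) = Mul(3, 34) = 102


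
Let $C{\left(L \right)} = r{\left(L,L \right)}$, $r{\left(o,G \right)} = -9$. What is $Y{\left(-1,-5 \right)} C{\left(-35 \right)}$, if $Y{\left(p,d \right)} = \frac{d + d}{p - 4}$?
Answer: $-18$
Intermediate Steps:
$C{\left(L \right)} = -9$
$Y{\left(p,d \right)} = \frac{2 d}{-4 + p}$
$Y{\left(-1,-5 \right)} C{\left(-35 \right)} = 2 \left(-5\right) \frac{1}{-4 - 1} \left(-9\right) = 2 \left(-5\right) \frac{1}{-5} \left(-9\right) = 2 \left(-5\right) \left(- \frac{1}{5}\right) \left(-9\right) = 2 \left(-9\right) = -18$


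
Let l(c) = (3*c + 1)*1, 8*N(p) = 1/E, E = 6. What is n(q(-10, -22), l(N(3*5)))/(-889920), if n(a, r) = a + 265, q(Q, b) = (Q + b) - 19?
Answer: -107/444960 ≈ -0.00024047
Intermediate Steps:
q(Q, b) = -19 + Q + b
N(p) = 1/48 (N(p) = (⅛)/6 = (⅛)*(⅙) = 1/48)
l(c) = 1 + 3*c (l(c) = (1 + 3*c)*1 = 1 + 3*c)
n(a, r) = 265 + a
n(q(-10, -22), l(N(3*5)))/(-889920) = (265 + (-19 - 10 - 22))/(-889920) = (265 - 51)*(-1/889920) = 214*(-1/889920) = -107/444960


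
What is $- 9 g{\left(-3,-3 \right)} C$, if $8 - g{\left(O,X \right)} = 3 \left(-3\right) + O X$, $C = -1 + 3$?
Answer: $-144$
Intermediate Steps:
$C = 2$
$g{\left(O,X \right)} = 17 - O X$ ($g{\left(O,X \right)} = 8 - \left(3 \left(-3\right) + O X\right) = 8 - \left(-9 + O X\right) = 17 - O X$)
$- 9 g{\left(-3,-3 \right)} C = - 9 \left(17 - \left(-3\right) \left(-3\right)\right) 2 = - 9 \left(17 - 9\right) 2 = \left(-9\right) 8 \cdot 2 = \left(-72\right) 2 = -144$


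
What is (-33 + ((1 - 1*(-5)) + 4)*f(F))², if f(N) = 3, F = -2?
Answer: 9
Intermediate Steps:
(-33 + ((1 - 1*(-5)) + 4)*f(F))² = (-33 + ((1 - 1*(-5)) + 4)*3)² = (-33 + ((1 + 5) + 4)*3)² = (-33 + (6 + 4)*3)² = (-33 + 10*3)² = (-33 + 30)² = (-3)² = 9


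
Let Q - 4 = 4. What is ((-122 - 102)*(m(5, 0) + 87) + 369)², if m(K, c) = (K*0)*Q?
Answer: 365536161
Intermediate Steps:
Q = 8 (Q = 4 + 4 = 8)
m(K, c) = 0 (m(K, c) = (K*0)*8 = 0*8 = 0)
((-122 - 102)*(m(5, 0) + 87) + 369)² = ((-122 - 102)*(0 + 87) + 369)² = (-224*87 + 369)² = (-19488 + 369)² = (-19119)² = 365536161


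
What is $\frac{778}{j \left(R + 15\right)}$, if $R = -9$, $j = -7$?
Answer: $- \frac{389}{21} \approx -18.524$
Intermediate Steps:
$\frac{778}{j \left(R + 15\right)} = \frac{778}{\left(-7\right) \left(-9 + 15\right)} = \frac{778}{\left(-7\right) 6} = \frac{778}{-42} = 778 \left(- \frac{1}{42}\right) = - \frac{389}{21}$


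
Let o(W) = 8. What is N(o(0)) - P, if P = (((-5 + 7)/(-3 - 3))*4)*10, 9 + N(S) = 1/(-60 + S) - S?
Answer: -575/156 ≈ -3.6859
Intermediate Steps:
N(S) = -9 + 1/(-60 + S) - S (N(S) = -9 + (1/(-60 + S) - S) = -9 + 1/(-60 + S) - S)
P = -40/3 (P = ((2/(-6))*4)*10 = ((2*(-1/6))*4)*10 = -1/3*4*10 = -4/3*10 = -40/3 ≈ -13.333)
N(o(0)) - P = (541 - 1*8**2 + 51*8)/(-60 + 8) - 1*(-40/3) = (541 - 1*64 + 408)/(-52) + 40/3 = -(541 - 64 + 408)/52 + 40/3 = -1/52*885 + 40/3 = -885/52 + 40/3 = -575/156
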